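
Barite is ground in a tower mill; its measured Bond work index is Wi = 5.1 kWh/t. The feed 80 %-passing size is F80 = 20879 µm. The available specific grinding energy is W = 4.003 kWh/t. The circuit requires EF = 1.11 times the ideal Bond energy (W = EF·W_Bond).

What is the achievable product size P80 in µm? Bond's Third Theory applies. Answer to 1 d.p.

W = 10·Wi·[P80^(−½) − F80^(−½)]
W_Bond = W / EF = 4.003 / 1.11 = 3.6063 kWh/t
P80^-0.5 = F80^-0.5 + W_Bond/(10 Wi)
  = 3.6063/(10·5.1) + 1/√20879 = 0.070712 + 0.006921 = 0.077633
P80 = (1/0.077633)² = 12.8812² = 165.93 µm

P80 = 165.9 µm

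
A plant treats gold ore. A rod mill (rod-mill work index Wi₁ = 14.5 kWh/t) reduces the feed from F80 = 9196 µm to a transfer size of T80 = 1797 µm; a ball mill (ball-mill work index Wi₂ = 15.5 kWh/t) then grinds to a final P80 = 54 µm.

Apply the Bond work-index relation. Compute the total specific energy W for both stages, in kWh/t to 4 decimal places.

W = 10 Wi (1/√P80 − 1/√F80)  [Bond]
Stage 1 (9196→1797 µm, Wi₁=14.5): W₁ = 10·14.5·(0.023590 − 0.010428) = 1.9085 kWh/t
Stage 2 (1797→54 µm, Wi₂=15.5): W₂ = 10·15.5·(0.136083 − 0.023590) = 17.4364 kWh/t
W = W₁ + W₂ = 1.9085 + 17.4364 = 19.3449 kWh/t

W = 19.3449 kWh/t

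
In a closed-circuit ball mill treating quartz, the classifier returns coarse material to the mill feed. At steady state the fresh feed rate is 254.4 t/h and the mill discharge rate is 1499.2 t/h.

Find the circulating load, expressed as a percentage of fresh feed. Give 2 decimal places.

Mill node: discharge = fresh + recycle.
R = M − F = 1499.2 − 254.4 = 1244.8 t/h
CL = 100·R/F = 100·1244.8/254.4 = 489.31 %

CL = 489.31 %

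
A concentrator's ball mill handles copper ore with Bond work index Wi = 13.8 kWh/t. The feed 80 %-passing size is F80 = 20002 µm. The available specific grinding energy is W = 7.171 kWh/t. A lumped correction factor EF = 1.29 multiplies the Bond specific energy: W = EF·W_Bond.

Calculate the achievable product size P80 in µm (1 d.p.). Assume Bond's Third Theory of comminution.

W = 10 Wi / √P80 − 10 Wi / √F80
W_Bond = W / EF = 7.171 / 1.29 = 5.5589 kWh/t
P80^(−½) = W_Bond/(10 Wi) + F80^(−½)
  = 5.5589/(10·13.8) + 1/√20002 = 0.040282 + 0.007071 = 0.047353
P80 = (1/0.047353)² = 21.1181² = 445.97 µm

P80 = 446.0 µm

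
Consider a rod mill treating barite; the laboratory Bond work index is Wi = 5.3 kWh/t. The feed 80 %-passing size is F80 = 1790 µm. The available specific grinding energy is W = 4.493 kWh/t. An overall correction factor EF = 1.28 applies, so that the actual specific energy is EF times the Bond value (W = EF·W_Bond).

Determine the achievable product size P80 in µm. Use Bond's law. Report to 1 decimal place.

P80 = 123.8 µm

W = 10·Wi·[P80^(−½) − F80^(−½)]
W_Bond = W / EF = 4.493 / 1.28 = 3.5102 kWh/t
P80^-0.5 = F80^-0.5 + W_Bond/(10 Wi)
  = 3.5102/(10·5.3) + 1/√1790 = 0.066229 + 0.023636 = 0.089865
P80 = (1/0.089865)² = 11.1278² = 123.83 µm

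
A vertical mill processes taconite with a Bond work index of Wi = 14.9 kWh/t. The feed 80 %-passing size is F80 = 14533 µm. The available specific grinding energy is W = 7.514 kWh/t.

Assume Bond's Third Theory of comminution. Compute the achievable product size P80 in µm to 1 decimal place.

P80 = 290.0 µm

W_Bond = 10·Wi·(1/√P₈₀ − 1/√F₈₀)
P80^(−½) = W/(10 Wi) + F80^(−½)
  = 7.5140/(10·14.9) + 1/√14533 = 0.050430 + 0.008295 = 0.058725
P80 = (1/0.058725)² = 17.0286² = 289.97 µm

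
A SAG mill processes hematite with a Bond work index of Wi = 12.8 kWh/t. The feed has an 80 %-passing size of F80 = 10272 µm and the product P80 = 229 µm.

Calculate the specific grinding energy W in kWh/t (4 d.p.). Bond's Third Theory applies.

W = 7.1955 kWh/t

W = 10 Wi (P80^-0.5 − F80^-0.5)
1/√229 = 0.066082;  1/√10272 = 0.009867
W = 10·12.8·(0.066082 − 0.009867) = 7.1955 kWh/t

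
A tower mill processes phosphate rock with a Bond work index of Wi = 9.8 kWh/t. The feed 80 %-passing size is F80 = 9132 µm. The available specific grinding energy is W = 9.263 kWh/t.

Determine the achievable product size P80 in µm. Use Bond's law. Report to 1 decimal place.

P80 = 90.7 µm

W = 10 Wi / √P80 − 10 Wi / √F80
P80^(−½) = W/(10 Wi) + F80^(−½)
  = 9.2630/(10·9.8) + 1/√9132 = 0.094520 + 0.010464 = 0.104985
P80 = (1/0.104985)² = 9.5252² = 90.73 µm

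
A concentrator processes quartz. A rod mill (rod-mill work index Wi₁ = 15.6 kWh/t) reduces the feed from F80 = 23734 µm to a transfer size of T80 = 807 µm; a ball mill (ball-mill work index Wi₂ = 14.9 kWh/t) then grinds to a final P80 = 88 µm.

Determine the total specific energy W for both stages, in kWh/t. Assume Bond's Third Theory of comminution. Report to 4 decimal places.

W = 10·Wi·(P80^(-½) − F80^(-½))
Stage 1 (23734→807 µm, Wi₁=15.6): W₁ = 10·15.6·(0.035202 − 0.006491) = 4.4789 kWh/t
Stage 2 (807→88 µm, Wi₂=14.9): W₂ = 10·14.9·(0.106600 − 0.035202) = 10.6384 kWh/t
W = W₁ + W₂ = 4.4789 + 10.6384 = 15.1173 kWh/t

W = 15.1173 kWh/t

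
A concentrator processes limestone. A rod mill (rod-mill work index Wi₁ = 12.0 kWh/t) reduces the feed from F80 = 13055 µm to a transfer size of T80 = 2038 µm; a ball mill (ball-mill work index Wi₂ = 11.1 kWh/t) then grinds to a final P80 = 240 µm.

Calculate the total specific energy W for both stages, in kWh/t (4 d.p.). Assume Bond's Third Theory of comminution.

W = 10·Wi·[P80^(−½) − F80^(−½)]
Stage 1 (13055→2038 µm, Wi₁=12.0): W₁ = 10·12.0·(0.022151 − 0.008752) = 1.6079 kWh/t
Stage 2 (2038→240 µm, Wi₂=11.1): W₂ = 10·11.1·(0.064550 − 0.022151) = 4.7062 kWh/t
W = W₁ + W₂ = 1.6079 + 4.7062 = 6.3141 kWh/t

W = 6.3141 kWh/t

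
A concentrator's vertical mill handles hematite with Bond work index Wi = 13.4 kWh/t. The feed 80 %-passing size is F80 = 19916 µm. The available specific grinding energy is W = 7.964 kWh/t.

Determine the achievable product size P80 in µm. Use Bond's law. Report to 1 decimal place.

P80 = 226.0 µm

W = 10 Wi / √P80 − 10 Wi / √F80
⇒ 1/√P80 = W/(10 Wi) + 1/√F80
  = 7.9640/(10·13.4) + 1/√19916 = 0.059433 + 0.007086 = 0.066519
P80 = (1/0.066519)² = 15.0333² = 226.00 µm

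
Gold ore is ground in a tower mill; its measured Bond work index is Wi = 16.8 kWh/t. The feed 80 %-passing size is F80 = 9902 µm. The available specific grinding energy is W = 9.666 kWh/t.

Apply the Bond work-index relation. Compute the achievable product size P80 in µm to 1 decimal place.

W = 10·Wi·[P80^(−½) − F80^(−½)]
⇒ 1/√P80 = W/(10 Wi) + 1/√F80
  = 9.6660/(10·16.8) + 1/√9902 = 0.057536 + 0.010049 = 0.067585
P80 = (1/0.067585)² = 14.7962² = 218.93 µm

P80 = 218.9 µm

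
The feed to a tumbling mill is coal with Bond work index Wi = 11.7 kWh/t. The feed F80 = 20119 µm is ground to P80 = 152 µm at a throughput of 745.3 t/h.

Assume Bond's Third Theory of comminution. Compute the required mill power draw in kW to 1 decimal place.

P = 6458.1 kW

W = 10 Wi (P80^-0.5 − F80^-0.5)
W = 10·11.7·(1/√152 − 1/√20119) = 10·11.7·(0.074061) = 8.6651 kWh/t
Mill draw = 8.6651 × 745.3 = 6458.1 kW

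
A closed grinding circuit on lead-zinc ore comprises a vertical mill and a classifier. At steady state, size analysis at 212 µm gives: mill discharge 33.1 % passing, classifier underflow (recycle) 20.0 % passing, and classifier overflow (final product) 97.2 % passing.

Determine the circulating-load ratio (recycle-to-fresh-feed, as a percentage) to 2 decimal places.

CL = 489.31 %

Classifier node, passing 212 µm:
(1+r)d = ru + o → r = (o−d)/(d−u)
r = (97.2 − 33.1)/(33.1 − 20.0) = 64.1/13.1 = 4.8931
CL = 100·r = 489.31 %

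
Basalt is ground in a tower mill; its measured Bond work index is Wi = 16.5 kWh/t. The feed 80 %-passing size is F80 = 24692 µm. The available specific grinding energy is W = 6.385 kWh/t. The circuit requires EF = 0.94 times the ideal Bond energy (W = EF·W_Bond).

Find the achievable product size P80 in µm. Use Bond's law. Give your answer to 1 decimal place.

W = 10 Wi (1/√P80 − 1/√F80)  [Bond]
W_Bond = W / EF = 6.385 / 0.94 = 6.7926 kWh/t
1/√P80 = 1/√F80 + W_Bond/(10·Wi)
  = 6.7926/(10·16.5) + 1/√24692 = 0.041167 + 0.006364 = 0.047531
P80 = (1/0.047531)² = 21.0390² = 442.64 µm

P80 = 442.6 µm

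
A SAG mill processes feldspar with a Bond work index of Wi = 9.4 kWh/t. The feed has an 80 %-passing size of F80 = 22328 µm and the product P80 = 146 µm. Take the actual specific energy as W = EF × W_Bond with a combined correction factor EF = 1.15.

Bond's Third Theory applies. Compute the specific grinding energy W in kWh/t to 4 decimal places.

W = 8.2230 kWh/t

W = 10 Wi / √P80 − 10 Wi / √F80
1/√146 = 0.082761;  1/√22328 = 0.006692
W = 10·9.4·(0.082761 − 0.006692) = 7.1504 kWh/t
Corrected W = EF·W_Bond = 1.15·7.1504 = 8.2230 kWh/t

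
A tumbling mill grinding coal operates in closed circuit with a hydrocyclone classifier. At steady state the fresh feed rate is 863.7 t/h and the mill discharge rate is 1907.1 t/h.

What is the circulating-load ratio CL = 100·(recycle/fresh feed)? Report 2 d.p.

CL = 120.81 %

M = F + R at steady state, so:
R = M − F = 1907.1 − 863.7 = 1043.4 t/h
CL = 100·R/F = 100·1043.4/863.7 = 120.81 %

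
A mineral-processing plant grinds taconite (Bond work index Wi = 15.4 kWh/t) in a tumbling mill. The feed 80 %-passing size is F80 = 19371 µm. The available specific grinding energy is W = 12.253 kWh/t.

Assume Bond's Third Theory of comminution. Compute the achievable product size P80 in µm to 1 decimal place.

P80 = 132.9 µm

W = 10·Wi·[P80^(−½) − F80^(−½)]
1/√P80 = 1/√F80 + W/(10·Wi)
  = 12.2530/(10·15.4) + 1/√19371 = 0.079565 + 0.007185 = 0.086750
P80 = (1/0.086750)² = 11.5274² = 132.88 µm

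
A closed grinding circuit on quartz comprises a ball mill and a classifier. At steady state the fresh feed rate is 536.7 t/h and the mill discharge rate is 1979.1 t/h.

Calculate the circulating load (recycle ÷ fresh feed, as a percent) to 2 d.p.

CL = 268.75 %

M = F + R at steady state, so:
R = M − F = 1979.1 − 536.7 = 1442.4 t/h
CL = 100·R/F = 100·1442.4/536.7 = 268.75 %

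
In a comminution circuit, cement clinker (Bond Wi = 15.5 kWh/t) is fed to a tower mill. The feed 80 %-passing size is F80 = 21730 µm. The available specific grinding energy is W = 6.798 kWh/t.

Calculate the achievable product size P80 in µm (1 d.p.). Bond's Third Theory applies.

P80 = 389.9 µm

W_Bond = 10·Wi·(1/√P₈₀ − 1/√F₈₀)
⇒ 1/√P80 = W/(10 Wi) + 1/√F80
  = 6.7980/(10·15.5) + 1/√21730 = 0.043858 + 0.006784 = 0.050642
P80 = (1/0.050642)² = 19.7465² = 389.93 µm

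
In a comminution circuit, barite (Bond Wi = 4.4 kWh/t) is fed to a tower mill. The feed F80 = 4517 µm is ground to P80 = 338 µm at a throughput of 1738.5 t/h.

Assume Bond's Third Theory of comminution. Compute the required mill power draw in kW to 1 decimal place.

P = 3022.6 kW

W = 10 Wi (P80^-0.5 − F80^-0.5)
W = 10·4.4·(1/√338 − 1/√4517) = 10·4.4·(0.039514) = 1.7386 kWh/t
Power = W × throughput = 1.7386 kWh/t × 1738.5 t/h = 3022.6 kW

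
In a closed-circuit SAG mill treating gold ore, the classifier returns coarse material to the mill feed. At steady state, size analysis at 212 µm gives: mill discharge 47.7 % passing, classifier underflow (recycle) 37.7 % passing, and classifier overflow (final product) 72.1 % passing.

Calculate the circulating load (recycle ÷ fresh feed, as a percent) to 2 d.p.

Two-product formula at 212 µm:
d + r·d = r·u + o → r(d−u) = o−d
r = (72.1 − 47.7)/(47.7 − 37.7) = 24.4/10.0 = 2.4400
CL = 100·r = 244.00 %

CL = 244.00 %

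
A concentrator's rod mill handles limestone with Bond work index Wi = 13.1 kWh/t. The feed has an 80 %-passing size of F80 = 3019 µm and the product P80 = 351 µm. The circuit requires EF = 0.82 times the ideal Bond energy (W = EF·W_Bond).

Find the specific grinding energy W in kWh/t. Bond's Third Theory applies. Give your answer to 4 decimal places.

Bond: W = 10·Wi·(1/√P80 − 1/√F80)
1/√351 = 0.053376;  1/√3019 = 0.018200
W = 10·13.1·(0.053376 − 0.018200) = 4.6081 kWh/t
Corrected W = EF·W_Bond = 0.82·4.6081 = 3.7786 kWh/t

W = 3.7786 kWh/t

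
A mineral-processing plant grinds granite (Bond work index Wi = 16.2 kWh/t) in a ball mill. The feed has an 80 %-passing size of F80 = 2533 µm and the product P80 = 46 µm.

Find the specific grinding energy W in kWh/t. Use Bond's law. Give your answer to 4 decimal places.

Bond:  W = 10 Wi (1/√P − 1/√F)
1/√46 = 0.147442;  1/√2533 = 0.019869
W = 10·16.2·(0.147442 − 0.019869) = 20.6668 kWh/t

W = 20.6668 kWh/t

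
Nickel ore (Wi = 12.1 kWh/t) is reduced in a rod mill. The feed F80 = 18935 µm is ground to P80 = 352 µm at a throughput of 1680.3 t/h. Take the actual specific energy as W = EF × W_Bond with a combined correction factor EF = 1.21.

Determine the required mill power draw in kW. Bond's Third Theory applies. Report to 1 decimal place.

P = 11324.7 kW

W = 10·Wi·(P80^(-½) − F80^(-½))
W = 10·12.1·(1/√352 − 1/√18935) = 10·12.1·(0.046033) = 5.5700 kWh/t
W_actual = 1.21 × 5.5700 = 6.7397 kWh/t
Power = W × throughput = 6.7397 kWh/t × 1680.3 t/h = 11324.7 kW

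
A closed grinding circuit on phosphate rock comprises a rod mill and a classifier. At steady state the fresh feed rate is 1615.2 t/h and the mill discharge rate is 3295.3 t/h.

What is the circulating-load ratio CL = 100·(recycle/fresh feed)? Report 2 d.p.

CL = 104.02 %

Mill node: discharge = fresh + recycle.
R = M − F = 3295.3 − 1615.2 = 1680.1 t/h
CL = 100·R/F = 100·1680.1/1615.2 = 104.02 %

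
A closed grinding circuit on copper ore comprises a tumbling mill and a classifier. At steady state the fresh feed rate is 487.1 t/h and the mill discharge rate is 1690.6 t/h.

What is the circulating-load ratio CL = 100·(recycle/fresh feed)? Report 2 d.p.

M = F + R at steady state, so:
R = M − F = 1690.6 − 487.1 = 1203.5 t/h
CL = 100·R/F = 100·1203.5/487.1 = 247.07 %

CL = 247.07 %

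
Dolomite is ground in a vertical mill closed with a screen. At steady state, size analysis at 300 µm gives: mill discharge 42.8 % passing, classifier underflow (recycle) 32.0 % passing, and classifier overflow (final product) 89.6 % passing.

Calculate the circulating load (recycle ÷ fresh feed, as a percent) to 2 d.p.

Mass balance on the −300 µm fraction:
d + r·d = r·u + o → r(d−u) = o−d
r = (89.6 − 42.8)/(42.8 − 32.0) = 46.8/10.8 = 4.3333
CL = 100·r = 433.33 %

CL = 433.33 %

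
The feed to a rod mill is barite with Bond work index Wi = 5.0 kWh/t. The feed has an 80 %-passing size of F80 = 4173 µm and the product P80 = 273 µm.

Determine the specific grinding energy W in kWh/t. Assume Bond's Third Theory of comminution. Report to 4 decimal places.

W = 2.2521 kWh/t

Bond:  W = 10 Wi (1/√P − 1/√F)
1/√273 = 0.060523;  1/√4173 = 0.015480
W = 10·5.0·(0.060523 − 0.015480) = 2.2521 kWh/t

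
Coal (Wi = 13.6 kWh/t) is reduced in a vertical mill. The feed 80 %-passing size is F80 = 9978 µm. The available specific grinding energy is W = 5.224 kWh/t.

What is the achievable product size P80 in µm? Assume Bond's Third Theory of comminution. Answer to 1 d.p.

P80 = 426.5 µm

W_Bond = 10·Wi·(1/√P₈₀ − 1/√F₈₀)
P80^(−½) = W/(10 Wi) + F80^(−½)
  = 5.2240/(10·13.6) + 1/√9978 = 0.038412 + 0.010011 = 0.048423
P80 = (1/0.048423)² = 20.6514² = 426.48 µm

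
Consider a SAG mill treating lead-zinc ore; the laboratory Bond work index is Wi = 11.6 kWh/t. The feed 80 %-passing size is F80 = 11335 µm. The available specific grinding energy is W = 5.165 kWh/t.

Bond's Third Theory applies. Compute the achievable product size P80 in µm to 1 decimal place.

P80 = 344.0 µm

Bond:  W = 10 Wi (1/√P − 1/√F)
P80^(−½) = W/(10 Wi) + F80^(−½)
  = 5.1650/(10·11.6) + 1/√11335 = 0.044526 + 0.009393 = 0.053919
P80 = (1/0.053919)² = 18.5465² = 343.97 µm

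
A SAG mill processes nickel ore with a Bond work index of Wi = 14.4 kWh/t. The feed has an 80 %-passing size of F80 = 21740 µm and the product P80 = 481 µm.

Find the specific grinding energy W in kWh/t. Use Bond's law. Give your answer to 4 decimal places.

W = 5.5892 kWh/t

W = 10 Wi (P80^-0.5 − F80^-0.5)
1/√481 = 0.045596;  1/√21740 = 0.006782
W = 10·14.4·(0.045596 − 0.006782) = 5.5892 kWh/t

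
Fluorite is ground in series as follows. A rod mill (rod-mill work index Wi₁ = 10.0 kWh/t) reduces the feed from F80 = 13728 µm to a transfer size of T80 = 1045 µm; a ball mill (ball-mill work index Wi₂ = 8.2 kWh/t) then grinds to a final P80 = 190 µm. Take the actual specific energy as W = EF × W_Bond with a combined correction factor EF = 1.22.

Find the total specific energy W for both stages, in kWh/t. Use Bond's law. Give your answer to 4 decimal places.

W = 6.8957 kWh/t

W = 10 Wi / √P80 − 10 Wi / √F80
Stage 1 (13728→1045 µm, Wi₁=10.0): W₁ = 10·10.0·(0.030934 − 0.008535) = 2.2400 kWh/t
Stage 2 (1045→190 µm, Wi₂=8.2): W₂ = 10·8.2·(0.072548 − 0.030934) = 3.4123 kWh/t
W = W₁ + W₂ = 2.2400 + 3.4123 = 5.6522 kWh/t
Apply correction: 5.6522 × 1.22 = 6.8957 kWh/t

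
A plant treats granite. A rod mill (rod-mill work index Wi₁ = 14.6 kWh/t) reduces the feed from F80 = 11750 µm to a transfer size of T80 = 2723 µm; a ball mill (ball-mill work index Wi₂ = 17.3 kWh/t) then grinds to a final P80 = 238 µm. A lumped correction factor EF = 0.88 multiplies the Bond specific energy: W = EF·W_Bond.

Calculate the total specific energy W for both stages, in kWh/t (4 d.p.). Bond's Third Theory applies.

Bond:  W = 10 Wi (1/√P − 1/√F)
Stage 1 (11750→2723 µm, Wi₁=14.6): W₁ = 10·14.6·(0.019164 − 0.009225) = 1.4510 kWh/t
Stage 2 (2723→238 µm, Wi₂=17.3): W₂ = 10·17.3·(0.064820 − 0.019164) = 7.8986 kWh/t
W = W₁ + W₂ = 1.4510 + 7.8986 = 9.3496 kWh/t
W_actual = 0.88 × 9.3496 = 8.2277 kWh/t

W = 8.2277 kWh/t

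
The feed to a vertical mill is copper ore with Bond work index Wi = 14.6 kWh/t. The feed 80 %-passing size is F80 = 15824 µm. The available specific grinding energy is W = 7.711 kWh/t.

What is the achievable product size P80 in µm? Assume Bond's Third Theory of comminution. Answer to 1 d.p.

P80 = 270.8 µm

Bond: W = 10·Wi·(1/√P80 − 1/√F80)
⇒ 1/√P80 = W/(10·Wi) + 1/√F80
  = 7.7110/(10·14.6) + 1/√15824 = 0.052815 + 0.007950 = 0.060765
P80 = (1/0.060765)² = 16.4569² = 270.83 µm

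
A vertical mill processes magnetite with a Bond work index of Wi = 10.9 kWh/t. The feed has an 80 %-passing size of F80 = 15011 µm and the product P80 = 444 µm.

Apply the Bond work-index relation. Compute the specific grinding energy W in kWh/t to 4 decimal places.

Bond:  W = 10 Wi (1/√P − 1/√F)
1/√444 = 0.047458;  1/√15011 = 0.008162
W = 10·10.9·(0.047458 − 0.008162) = 4.2833 kWh/t

W = 4.2833 kWh/t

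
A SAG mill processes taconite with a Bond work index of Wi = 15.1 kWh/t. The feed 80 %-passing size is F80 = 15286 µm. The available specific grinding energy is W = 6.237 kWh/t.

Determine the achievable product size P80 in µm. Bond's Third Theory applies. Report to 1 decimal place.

P80 = 409.9 µm

Bond:  W = 10 Wi (1/√P − 1/√F)
⇒ 1/√P80 = W/(10 Wi) + 1/√F80
  = 6.2370/(10·15.1) + 1/√15286 = 0.041305 + 0.008088 = 0.049393
P80 = (1/0.049393)² = 20.2458² = 409.89 µm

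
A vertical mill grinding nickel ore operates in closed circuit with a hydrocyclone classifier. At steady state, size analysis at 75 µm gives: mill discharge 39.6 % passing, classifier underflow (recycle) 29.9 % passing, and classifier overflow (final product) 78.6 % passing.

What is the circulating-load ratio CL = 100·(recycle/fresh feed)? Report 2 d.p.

Classifier node, passing 75 µm:
Fd + Rd = Ru + Fo ⇒ R/F = (o−d)/(d−u)
r = (78.6 − 39.6)/(39.6 − 29.9) = 39.0/9.7 = 4.0206
CL = 100·r = 402.06 %

CL = 402.06 %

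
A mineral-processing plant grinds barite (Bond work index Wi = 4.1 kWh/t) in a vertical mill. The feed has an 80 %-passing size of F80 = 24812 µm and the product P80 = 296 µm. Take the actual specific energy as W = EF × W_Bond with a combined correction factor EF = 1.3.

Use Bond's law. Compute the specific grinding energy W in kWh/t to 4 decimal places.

W = 10 Wi (1/√P80 − 1/√F80)  [Bond]
1/√296 = 0.058124;  1/√24812 = 0.006348
W = 10·4.1·(0.058124 − 0.006348) = 2.1228 kWh/t
Apply correction: 2.1228 × 1.3 = 2.7596 kWh/t

W = 2.7596 kWh/t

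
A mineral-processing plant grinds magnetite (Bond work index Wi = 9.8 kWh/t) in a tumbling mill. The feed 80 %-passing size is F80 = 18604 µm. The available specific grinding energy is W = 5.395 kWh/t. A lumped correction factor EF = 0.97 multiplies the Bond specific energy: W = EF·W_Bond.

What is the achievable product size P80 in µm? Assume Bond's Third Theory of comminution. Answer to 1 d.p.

W = 10 Wi / √P80 − 10 Wi / √F80
W_Bond = W / EF = 5.395 / 0.97 = 5.5619 kWh/t
P80^(−½) = W_Bond/(10 Wi) + F80^(−½)
  = 5.5619/(10·9.8) + 1/√18604 = 0.056754 + 0.007332 = 0.064085
P80 = (1/0.064085)² = 15.6042² = 243.49 µm

P80 = 243.5 µm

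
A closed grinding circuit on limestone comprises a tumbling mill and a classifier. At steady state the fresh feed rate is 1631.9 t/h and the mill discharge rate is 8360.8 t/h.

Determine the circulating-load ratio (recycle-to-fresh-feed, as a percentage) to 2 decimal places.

Mill node: discharge = fresh + recycle.
R = M − F = 8360.8 − 1631.9 = 6728.9 t/h
CL = 100·R/F = 100·6728.9/1631.9 = 412.34 %

CL = 412.34 %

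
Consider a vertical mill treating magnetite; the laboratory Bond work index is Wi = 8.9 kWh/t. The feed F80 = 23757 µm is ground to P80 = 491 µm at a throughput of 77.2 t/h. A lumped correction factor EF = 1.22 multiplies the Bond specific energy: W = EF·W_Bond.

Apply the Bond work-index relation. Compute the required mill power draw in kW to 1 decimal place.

P = 323.9 kW

W = 10·Wi·[P80^(−½) − F80^(−½)]
W = 10·8.9·(1/√491 − 1/√23757) = 10·8.9·(0.038641) = 3.4391 kWh/t
W_actual = 1.22 × 3.4391 = 4.1957 kWh/t
P = W·T = 4.1957·77.2 = 323.9 kW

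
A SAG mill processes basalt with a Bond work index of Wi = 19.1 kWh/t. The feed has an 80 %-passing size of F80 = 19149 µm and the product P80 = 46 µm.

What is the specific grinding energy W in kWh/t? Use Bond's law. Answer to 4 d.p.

W_Bond = 10·Wi·(1/√P₈₀ − 1/√F₈₀)
1/√46 = 0.147442;  1/√19149 = 0.007226
W = 10·19.1·(0.147442 − 0.007226) = 26.7812 kWh/t

W = 26.7812 kWh/t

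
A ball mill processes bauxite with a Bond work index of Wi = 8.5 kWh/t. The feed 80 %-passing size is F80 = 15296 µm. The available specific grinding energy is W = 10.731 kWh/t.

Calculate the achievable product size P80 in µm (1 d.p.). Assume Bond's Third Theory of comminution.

P80 = 55.4 µm

W = 10 Wi (1/√P80 − 1/√F80)  [Bond]
P80^(−½) = W/(10 Wi) + F80^(−½)
  = 10.7310/(10·8.5) + 1/√15296 = 0.126247 + 0.008086 = 0.134333
P80 = (1/0.134333)² = 7.4442² = 55.42 µm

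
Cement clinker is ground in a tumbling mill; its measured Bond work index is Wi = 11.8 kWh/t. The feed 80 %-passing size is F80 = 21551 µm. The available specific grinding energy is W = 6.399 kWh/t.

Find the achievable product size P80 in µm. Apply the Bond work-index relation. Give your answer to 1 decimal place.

P80 = 268.4 µm

W_Bond = 10·Wi·(1/√P₈₀ − 1/√F₈₀)
P80^(−½) = W/(10 Wi) + F80^(−½)
  = 6.3990/(10·11.8) + 1/√21551 = 0.054229 + 0.006812 = 0.061041
P80 = (1/0.061041)² = 16.3825² = 268.39 µm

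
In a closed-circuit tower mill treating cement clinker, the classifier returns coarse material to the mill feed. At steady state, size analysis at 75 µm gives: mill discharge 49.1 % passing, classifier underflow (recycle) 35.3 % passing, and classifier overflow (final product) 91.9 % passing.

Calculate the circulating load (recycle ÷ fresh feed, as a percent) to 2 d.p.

Two-product formula at 75 µm:
(1+r)d = ru + o → r = (o−d)/(d−u)
r = (91.9 − 49.1)/(49.1 − 35.3) = 42.8/13.8 = 3.1014
CL = 100·r = 310.14 %

CL = 310.14 %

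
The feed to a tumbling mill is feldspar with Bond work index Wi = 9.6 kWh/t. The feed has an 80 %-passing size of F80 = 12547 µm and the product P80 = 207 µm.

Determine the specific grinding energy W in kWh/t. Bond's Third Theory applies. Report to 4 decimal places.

W = 5.8154 kWh/t

W = 10 Wi (1/√P80 − 1/√F80)  [Bond]
1/√207 = 0.069505;  1/√12547 = 0.008928
W = 10·9.6·(0.069505 − 0.008928) = 5.8154 kWh/t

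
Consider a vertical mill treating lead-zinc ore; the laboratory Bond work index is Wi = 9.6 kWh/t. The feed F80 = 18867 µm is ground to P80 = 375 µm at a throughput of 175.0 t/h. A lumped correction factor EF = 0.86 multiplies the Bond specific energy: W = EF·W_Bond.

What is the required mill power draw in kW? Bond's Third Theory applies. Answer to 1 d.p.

W = 10 Wi (1/√P80 − 1/√F80)  [Bond]
W = 10·9.6·(1/√375 − 1/√18867) = 10·9.6·(0.044359) = 4.2585 kWh/t
Apply correction: 4.2585 × 0.86 = 3.6623 kWh/t
Power = W × throughput = 3.6623 kWh/t × 175.0 t/h = 640.9 kW

P = 640.9 kW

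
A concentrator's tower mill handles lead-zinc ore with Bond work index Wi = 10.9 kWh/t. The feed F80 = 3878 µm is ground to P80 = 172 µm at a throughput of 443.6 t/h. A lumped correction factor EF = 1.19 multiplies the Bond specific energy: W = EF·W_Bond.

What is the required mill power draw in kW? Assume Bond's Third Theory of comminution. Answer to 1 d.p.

W = 10·Wi·(P80^(-½) − F80^(-½))
W = 10·10.9·(1/√172 − 1/√3878) = 10·10.9·(0.060191) = 6.5608 kWh/t
Corrected W = EF·W_Bond = 1.19·6.5608 = 7.8074 kWh/t
P_mill = W·ṁ = 7.8074·443.6 = 3463.4 kW

P = 3463.4 kW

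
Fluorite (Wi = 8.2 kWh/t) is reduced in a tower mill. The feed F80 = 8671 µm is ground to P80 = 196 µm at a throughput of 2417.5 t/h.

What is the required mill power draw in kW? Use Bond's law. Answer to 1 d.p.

Bond:  W = 10 Wi (1/√P − 1/√F)
W = 10·8.2·(1/√196 − 1/√8671) = 10·8.2·(0.060690) = 4.9765 kWh/t
Mill draw = 4.9765 × 2417.5 = 12030.8 kW

P = 12030.8 kW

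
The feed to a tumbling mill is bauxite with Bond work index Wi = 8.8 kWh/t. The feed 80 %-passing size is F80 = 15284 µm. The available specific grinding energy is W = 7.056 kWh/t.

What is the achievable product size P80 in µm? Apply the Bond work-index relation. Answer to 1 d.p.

W = 10·Wi·[P80^(−½) − F80^(−½)]
P80^(−½) = W/(10 Wi) + F80^(−½)
  = 7.0560/(10·8.8) + 1/√15284 = 0.080182 + 0.008089 = 0.088271
P80 = (1/0.088271)² = 11.3288² = 128.34 µm

P80 = 128.3 µm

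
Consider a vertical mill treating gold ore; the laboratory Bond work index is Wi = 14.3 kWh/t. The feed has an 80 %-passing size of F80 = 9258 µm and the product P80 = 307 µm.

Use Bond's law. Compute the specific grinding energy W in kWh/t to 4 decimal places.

W = 10 Wi (1/√P80 − 1/√F80)  [Bond]
1/√307 = 0.057073;  1/√9258 = 0.010393
W = 10·14.3·(0.057073 − 0.010393) = 6.6752 kWh/t

W = 6.6752 kWh/t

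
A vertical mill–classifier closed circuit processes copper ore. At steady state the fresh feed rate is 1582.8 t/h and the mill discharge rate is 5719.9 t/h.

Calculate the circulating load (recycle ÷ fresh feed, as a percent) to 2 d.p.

CL = 261.38 %

M = F + R at steady state, so:
R = M − F = 5719.9 − 1582.8 = 4137.1 t/h
CL = 100·R/F = 100·4137.1/1582.8 = 261.38 %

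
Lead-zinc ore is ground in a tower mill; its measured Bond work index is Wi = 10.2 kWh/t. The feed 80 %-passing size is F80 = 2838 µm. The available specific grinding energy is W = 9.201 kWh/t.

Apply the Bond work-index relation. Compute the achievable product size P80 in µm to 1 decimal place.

Bond:  W = 10 Wi (1/√P − 1/√F)
P80^(−½) = W/(10 Wi) + F80^(−½)
  = 9.2010/(10·10.2) + 1/√2838 = 0.090206 + 0.018771 = 0.108977
P80 = (1/0.108977)² = 9.1762² = 84.20 µm

P80 = 84.2 µm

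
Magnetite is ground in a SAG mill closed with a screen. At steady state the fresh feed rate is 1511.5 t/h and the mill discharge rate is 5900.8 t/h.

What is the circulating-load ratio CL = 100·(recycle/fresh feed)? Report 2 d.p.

CL = 290.39 %

M = F + R at steady state, so:
R = M − F = 5900.8 − 1511.5 = 4389.3 t/h
CL = 100·R/F = 100·4389.3/1511.5 = 290.39 %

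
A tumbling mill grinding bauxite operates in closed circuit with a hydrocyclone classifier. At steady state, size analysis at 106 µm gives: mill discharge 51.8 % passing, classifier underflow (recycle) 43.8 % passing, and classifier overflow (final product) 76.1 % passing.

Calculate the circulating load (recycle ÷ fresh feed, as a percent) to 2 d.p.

Classifier node, passing 106 µm:
d + r·d = r·u + o → r(d−u) = o−d
r = (76.1 − 51.8)/(51.8 − 43.8) = 24.3/8.0 = 3.0375
CL = 100·r = 303.75 %

CL = 303.75 %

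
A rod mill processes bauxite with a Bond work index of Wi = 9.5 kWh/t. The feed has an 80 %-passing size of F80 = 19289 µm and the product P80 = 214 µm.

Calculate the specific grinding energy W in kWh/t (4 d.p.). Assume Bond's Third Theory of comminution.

W = 5.8100 kWh/t

W = 10 Wi (1/√P80 − 1/√F80)  [Bond]
1/√214 = 0.068359;  1/√19289 = 0.007200
W = 10·9.5·(0.068359 − 0.007200) = 5.8100 kWh/t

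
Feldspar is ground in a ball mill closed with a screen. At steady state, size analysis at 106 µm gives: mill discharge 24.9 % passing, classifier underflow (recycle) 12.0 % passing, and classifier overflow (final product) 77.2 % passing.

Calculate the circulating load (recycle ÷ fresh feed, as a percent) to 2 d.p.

CL = 405.43 %

Mass balance on the −106 µm fraction:
(1+r)d = ru + o → r = (o−d)/(d−u)
r = (77.2 − 24.9)/(24.9 − 12.0) = 52.3/12.9 = 4.0543
CL = 100·r = 405.43 %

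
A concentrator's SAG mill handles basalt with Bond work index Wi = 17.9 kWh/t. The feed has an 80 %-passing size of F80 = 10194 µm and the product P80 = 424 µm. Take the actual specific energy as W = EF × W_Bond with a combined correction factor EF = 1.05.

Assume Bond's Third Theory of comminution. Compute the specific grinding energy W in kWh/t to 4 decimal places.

W = 10·Wi·[P80^(−½) − F80^(−½)]
1/√424 = 0.048564;  1/√10194 = 0.009904
W = 10·17.9·(0.048564 − 0.009904) = 6.9201 kWh/t
Apply correction: 6.9201 × 1.05 = 7.2661 kWh/t

W = 7.2661 kWh/t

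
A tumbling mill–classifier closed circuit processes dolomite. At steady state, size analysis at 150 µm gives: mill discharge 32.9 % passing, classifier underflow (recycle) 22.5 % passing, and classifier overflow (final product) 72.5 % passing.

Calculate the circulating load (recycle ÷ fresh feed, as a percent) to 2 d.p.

CL = 380.77 %

Two-product formula at 150 µm:
Fd + Rd = Ru + Fo ⇒ R/F = (o−d)/(d−u)
r = (72.5 − 32.9)/(32.9 − 22.5) = 39.6/10.4 = 3.8077
CL = 100·r = 380.77 %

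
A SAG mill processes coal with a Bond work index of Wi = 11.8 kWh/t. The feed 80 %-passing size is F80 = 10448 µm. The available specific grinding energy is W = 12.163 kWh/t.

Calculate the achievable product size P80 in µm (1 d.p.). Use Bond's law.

P80 = 78.5 µm

W = 10 Wi / √P80 − 10 Wi / √F80
P80^-0.5 = F80^-0.5 + W/(10 Wi)
  = 12.1630/(10·11.8) + 1/√10448 = 0.103076 + 0.009783 = 0.112860
P80 = (1/0.112860)² = 8.8606² = 78.51 µm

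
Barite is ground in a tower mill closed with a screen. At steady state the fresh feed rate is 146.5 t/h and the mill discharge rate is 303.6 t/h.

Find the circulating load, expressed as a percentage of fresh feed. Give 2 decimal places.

M = F + R at steady state, so:
R = M − F = 303.6 − 146.5 = 157.1 t/h
CL = 100·R/F = 100·157.1/146.5 = 107.24 %

CL = 107.24 %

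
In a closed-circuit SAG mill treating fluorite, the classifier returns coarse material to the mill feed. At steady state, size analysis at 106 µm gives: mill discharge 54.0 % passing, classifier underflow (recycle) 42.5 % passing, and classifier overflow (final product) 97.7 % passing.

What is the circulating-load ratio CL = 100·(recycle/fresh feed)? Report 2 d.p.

CL = 380.00 %

Let r = R/F. Size balance at 106 µm:
(1+r)d = ru + o → r = (o−d)/(d−u)
r = (97.7 − 54.0)/(54.0 − 42.5) = 43.7/11.5 = 3.8000
CL = 100·r = 380.00 %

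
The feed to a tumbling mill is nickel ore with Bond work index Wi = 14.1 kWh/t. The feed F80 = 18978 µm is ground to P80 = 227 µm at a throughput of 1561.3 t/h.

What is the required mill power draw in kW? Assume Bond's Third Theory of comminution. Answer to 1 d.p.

P = 13013.4 kW

W = 10 Wi (P80^-0.5 − F80^-0.5)
W = 10·14.1·(1/√227 − 1/√18978) = 10·14.1·(0.059113) = 8.3350 kWh/t
P_mill = W·ṁ = 8.3350·1561.3 = 13013.4 kW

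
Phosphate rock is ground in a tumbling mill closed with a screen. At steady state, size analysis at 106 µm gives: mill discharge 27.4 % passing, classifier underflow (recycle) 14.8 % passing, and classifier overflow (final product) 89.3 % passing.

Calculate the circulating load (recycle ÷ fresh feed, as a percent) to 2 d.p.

CL = 491.27 %

Classifier node, passing 106 µm:
(1+r)d = ru + o → r = (o−d)/(d−u)
r = (89.3 − 27.4)/(27.4 − 14.8) = 61.9/12.6 = 4.9127
CL = 100·r = 491.27 %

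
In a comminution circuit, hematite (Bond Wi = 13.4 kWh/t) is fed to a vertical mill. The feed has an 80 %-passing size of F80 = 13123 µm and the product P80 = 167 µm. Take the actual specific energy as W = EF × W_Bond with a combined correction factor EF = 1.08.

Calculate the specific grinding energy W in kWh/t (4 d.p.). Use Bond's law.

W = 9.9355 kWh/t

Bond: W = 10·Wi·(1/√P80 − 1/√F80)
1/√167 = 0.077382;  1/√13123 = 0.008729
W = 10·13.4·(0.077382 − 0.008729) = 9.1995 kWh/t
Apply correction: 9.1995 × 1.08 = 9.9355 kWh/t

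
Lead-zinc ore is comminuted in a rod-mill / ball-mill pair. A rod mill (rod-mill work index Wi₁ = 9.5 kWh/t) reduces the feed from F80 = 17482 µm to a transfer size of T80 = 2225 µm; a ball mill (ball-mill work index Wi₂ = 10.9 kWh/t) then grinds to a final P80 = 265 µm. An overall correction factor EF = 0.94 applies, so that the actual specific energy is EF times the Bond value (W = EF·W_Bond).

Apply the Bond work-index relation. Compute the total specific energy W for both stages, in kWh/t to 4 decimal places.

W = 5.3397 kWh/t

W = 10·Wi·[P80^(−½) − F80^(−½)]
Stage 1 (17482→2225 µm, Wi₁=9.5): W₁ = 10·9.5·(0.021200 − 0.007563) = 1.2955 kWh/t
Stage 2 (2225→265 µm, Wi₂=10.9): W₂ = 10·10.9·(0.061430 − 0.021200) = 4.3850 kWh/t
W = W₁ + W₂ = 1.2955 + 4.3850 = 5.6805 kWh/t
With EF = 0.94: W = 5.6805·0.94 = 5.3397 kWh/t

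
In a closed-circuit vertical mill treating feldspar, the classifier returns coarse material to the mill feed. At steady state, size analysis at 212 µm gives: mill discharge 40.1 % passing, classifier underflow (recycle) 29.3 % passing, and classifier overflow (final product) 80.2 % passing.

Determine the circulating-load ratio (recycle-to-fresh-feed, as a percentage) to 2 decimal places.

CL = 371.30 %

Balance %-passing 212 µm (r = R/F):
(1+r)·d = r·u + o ⇒ r = (o−d)/(d−u)
r = (80.2 − 40.1)/(40.1 − 29.3) = 40.1/10.8 = 3.7130
CL = 100·r = 371.30 %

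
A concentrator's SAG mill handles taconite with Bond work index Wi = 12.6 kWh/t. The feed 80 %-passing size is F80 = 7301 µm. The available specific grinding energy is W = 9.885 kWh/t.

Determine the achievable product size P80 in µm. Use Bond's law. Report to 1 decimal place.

P80 = 123.0 µm

W_Bond = 10·Wi·(1/√P₈₀ − 1/√F₈₀)
P80^(−½) = W/(10 Wi) + F80^(−½)
  = 9.8850/(10·12.6) + 1/√7301 = 0.078452 + 0.011703 = 0.090156
P80 = (1/0.090156)² = 11.0919² = 123.03 µm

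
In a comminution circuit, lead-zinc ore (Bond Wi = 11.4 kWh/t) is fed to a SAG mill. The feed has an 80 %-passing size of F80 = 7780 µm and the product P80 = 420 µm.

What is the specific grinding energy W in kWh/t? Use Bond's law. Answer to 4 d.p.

Bond:  W = 10 Wi (1/√P − 1/√F)
1/√420 = 0.048795;  1/√7780 = 0.011337
W = 10·11.4·(0.048795 − 0.011337) = 4.2702 kWh/t

W = 4.2702 kWh/t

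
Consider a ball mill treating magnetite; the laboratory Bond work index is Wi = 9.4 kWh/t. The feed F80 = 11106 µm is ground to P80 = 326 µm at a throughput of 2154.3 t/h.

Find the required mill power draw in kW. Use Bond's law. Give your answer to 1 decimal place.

P = 9294.1 kW

W_Bond = 10·Wi·(1/√P₈₀ − 1/√F₈₀)
W = 10·9.4·(1/√326 − 1/√11106) = 10·9.4·(0.045896) = 4.3142 kWh/t
Mill draw = 4.3142 × 2154.3 = 9294.1 kW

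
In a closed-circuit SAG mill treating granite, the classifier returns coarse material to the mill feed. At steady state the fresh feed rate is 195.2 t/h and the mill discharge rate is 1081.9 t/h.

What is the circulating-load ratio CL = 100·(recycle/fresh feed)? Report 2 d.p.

CL = 454.25 %

Discharge = new feed + return, hence
R = M − F = 1081.9 − 195.2 = 886.7 t/h
CL = 100·R/F = 100·886.7/195.2 = 454.25 %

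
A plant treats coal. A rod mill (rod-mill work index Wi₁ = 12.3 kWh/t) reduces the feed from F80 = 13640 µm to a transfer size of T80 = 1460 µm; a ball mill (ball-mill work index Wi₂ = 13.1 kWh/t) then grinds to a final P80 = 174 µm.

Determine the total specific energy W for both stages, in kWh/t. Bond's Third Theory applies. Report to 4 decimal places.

W = 8.6685 kWh/t

W = 10 Wi (1/√P80 − 1/√F80)  [Bond]
Stage 1 (13640→1460 µm, Wi₁=12.3): W₁ = 10·12.3·(0.026171 − 0.008562) = 2.1659 kWh/t
Stage 2 (1460→174 µm, Wi₂=13.1): W₂ = 10·13.1·(0.075810 − 0.026171) = 6.5027 kWh/t
W = W₁ + W₂ = 2.1659 + 6.5027 = 8.6685 kWh/t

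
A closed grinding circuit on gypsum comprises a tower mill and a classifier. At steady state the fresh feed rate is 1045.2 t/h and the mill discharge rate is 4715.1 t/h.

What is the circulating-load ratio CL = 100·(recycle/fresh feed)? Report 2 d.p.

CL = 351.12 %

Discharge = new feed + return, hence
R = M − F = 4715.1 − 1045.2 = 3669.9 t/h
CL = 100·R/F = 100·3669.9/1045.2 = 351.12 %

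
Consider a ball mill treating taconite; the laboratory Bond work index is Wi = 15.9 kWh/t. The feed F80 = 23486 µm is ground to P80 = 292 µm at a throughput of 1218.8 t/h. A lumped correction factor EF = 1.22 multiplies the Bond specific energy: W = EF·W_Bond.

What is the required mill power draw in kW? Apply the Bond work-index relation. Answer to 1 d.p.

W = 10 Wi (P80^-0.5 − F80^-0.5)
W = 10·15.9·(1/√292 − 1/√23486) = 10·15.9·(0.051995) = 8.2673 kWh/t
W_actual = 1.22 × 8.2673 = 10.0861 kWh/t
P = W·T = 10.0861·1218.8 = 12292.9 kW

P = 12292.9 kW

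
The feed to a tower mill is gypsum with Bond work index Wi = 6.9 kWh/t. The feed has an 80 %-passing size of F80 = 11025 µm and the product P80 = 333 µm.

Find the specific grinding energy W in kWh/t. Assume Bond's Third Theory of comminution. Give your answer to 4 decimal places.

W_Bond = 10·Wi·(1/√P₈₀ − 1/√F₈₀)
1/√333 = 0.054800;  1/√11025 = 0.009524
W = 10·6.9·(0.054800 − 0.009524) = 3.1240 kWh/t

W = 3.1240 kWh/t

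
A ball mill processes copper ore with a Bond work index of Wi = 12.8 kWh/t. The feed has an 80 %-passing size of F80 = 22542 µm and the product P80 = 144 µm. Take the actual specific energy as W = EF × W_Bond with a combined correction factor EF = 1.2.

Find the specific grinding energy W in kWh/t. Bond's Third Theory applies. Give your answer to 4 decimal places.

W = 11.7770 kWh/t

Bond:  W = 10 Wi (1/√P − 1/√F)
1/√144 = 0.083333;  1/√22542 = 0.006660
W = 10·12.8·(0.083333 − 0.006660) = 9.8141 kWh/t
With EF = 1.2: W = 9.8141·1.2 = 11.7770 kWh/t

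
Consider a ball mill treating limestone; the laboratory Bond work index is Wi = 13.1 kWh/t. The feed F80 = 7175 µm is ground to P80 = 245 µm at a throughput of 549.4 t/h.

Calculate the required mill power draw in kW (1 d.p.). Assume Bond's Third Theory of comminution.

P = 3748.4 kW

W = 10·Wi·[P80^(−½) − F80^(−½)]
W = 10·13.1·(1/√245 − 1/√7175) = 10·13.1·(0.052082) = 6.8227 kWh/t
P = W·T = 6.8227·549.4 = 3748.4 kW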